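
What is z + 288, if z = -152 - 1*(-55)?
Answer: 191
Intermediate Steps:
z = -97 (z = -152 + 55 = -97)
z + 288 = -97 + 288 = 191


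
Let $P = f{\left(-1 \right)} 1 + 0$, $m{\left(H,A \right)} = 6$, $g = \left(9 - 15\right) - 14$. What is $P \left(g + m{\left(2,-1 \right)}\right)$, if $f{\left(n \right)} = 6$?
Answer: $-84$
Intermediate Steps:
$g = -20$ ($g = -6 - 14 = -20$)
$P = 6$ ($P = 6 \cdot 1 + 0 = 6 + 0 = 6$)
$P \left(g + m{\left(2,-1 \right)}\right) = 6 \left(-20 + 6\right) = 6 \left(-14\right) = -84$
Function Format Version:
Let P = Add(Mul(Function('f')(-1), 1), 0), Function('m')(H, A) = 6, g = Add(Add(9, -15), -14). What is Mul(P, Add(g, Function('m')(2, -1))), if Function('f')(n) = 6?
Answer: -84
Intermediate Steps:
g = -20 (g = Add(-6, -14) = -20)
P = 6 (P = Add(Mul(6, 1), 0) = Add(6, 0) = 6)
Mul(P, Add(g, Function('m')(2, -1))) = Mul(6, Add(-20, 6)) = Mul(6, -14) = -84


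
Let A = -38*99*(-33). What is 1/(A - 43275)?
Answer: 1/80871 ≈ 1.2365e-5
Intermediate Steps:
A = 124146 (A = -3762*(-33) = 124146)
1/(A - 43275) = 1/(124146 - 43275) = 1/80871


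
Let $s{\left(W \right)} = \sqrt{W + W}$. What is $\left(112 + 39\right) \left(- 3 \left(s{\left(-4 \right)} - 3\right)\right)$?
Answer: $1359 - 906 i \sqrt{2} \approx 1359.0 - 1281.3 i$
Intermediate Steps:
$s{\left(W \right)} = \sqrt{2} \sqrt{W}$ ($s{\left(W \right)} = \sqrt{2 W} = \sqrt{2} \sqrt{W}$)
$\left(112 + 39\right) \left(- 3 \left(s{\left(-4 \right)} - 3\right)\right) = \left(112 + 39\right) \left(- 3 \left(\sqrt{2} \sqrt{-4} - 3\right)\right) = 151 \left(- 3 \left(\sqrt{2} \cdot 2 i - 3\right)\right) = 151 \left(- 3 \left(2 i \sqrt{2} - 3\right)\right) = 151 \left(- 3 \left(-3 + 2 i \sqrt{2}\right)\right) = 151 \left(9 - 6 i \sqrt{2}\right) = 1359 - 906 i \sqrt{2}$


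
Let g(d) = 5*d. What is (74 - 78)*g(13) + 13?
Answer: -247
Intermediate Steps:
(74 - 78)*g(13) + 13 = (74 - 78)*(5*13) + 13 = -4*65 + 13 = -260 + 13 = -247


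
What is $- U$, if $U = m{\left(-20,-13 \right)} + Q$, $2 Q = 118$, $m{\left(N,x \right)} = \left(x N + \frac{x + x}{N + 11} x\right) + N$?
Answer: $- \frac{2353}{9} \approx -261.44$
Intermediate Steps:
$m{\left(N,x \right)} = N + N x + \frac{2 x^{2}}{11 + N}$ ($m{\left(N,x \right)} = \left(N x + \frac{2 x}{11 + N} x\right) + N = \left(N x + \frac{2 x^{2}}{11 + N}\right) + N = N + N x + \frac{2 x^{2}}{11 + N}$)
$Q = 59$ ($Q = \frac{1}{2} \cdot 118 = 59$)
$U = \frac{2353}{9}$ ($U = \frac{\left(-20\right)^{2} + 2 \left(-13\right)^{2} + 11 \left(-20\right) - 13 \left(-20\right)^{2} + 11 \left(-20\right) \left(-13\right)}{11 - 20} + 59 = \frac{400 + 2 \cdot 169 - 220 - 5200 + 2860}{-9} + 59 = - \frac{400 + 338 - 220 - 5200 + 2860}{9} + 59 = \left(- \frac{1}{9}\right) \left(-1822\right) + 59 = \frac{1822}{9} + 59 = \frac{2353}{9} \approx 261.44$)
$- U = \left(-1\right) \frac{2353}{9} = - \frac{2353}{9}$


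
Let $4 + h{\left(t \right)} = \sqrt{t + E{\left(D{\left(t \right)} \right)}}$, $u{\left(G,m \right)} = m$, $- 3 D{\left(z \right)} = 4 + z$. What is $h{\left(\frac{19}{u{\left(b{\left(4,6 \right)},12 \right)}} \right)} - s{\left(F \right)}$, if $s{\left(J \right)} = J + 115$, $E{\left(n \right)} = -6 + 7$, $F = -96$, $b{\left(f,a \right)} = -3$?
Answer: $-23 + \frac{\sqrt{93}}{6} \approx -21.393$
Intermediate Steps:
$D{\left(z \right)} = - \frac{4}{3} - \frac{z}{3}$ ($D{\left(z \right)} = - \frac{4 + z}{3} = - \frac{4}{3} - \frac{z}{3}$)
$E{\left(n \right)} = 1$
$h{\left(t \right)} = -4 + \sqrt{1 + t}$ ($h{\left(t \right)} = -4 + \sqrt{t + 1} = -4 + \sqrt{1 + t}$)
$s{\left(J \right)} = 115 + J$
$h{\left(\frac{19}{u{\left(b{\left(4,6 \right)},12 \right)}} \right)} - s{\left(F \right)} = \left(-4 + \sqrt{1 + \frac{19}{12}}\right) - \left(115 - 96\right) = \left(-4 + \sqrt{1 + 19 \cdot \frac{1}{12}}\right) - 19 = \left(-4 + \sqrt{1 + \frac{19}{12}}\right) - 19 = \left(-4 + \sqrt{\frac{31}{12}}\right) - 19 = \left(-4 + \frac{\sqrt{93}}{6}\right) - 19 = -23 + \frac{\sqrt{93}}{6}$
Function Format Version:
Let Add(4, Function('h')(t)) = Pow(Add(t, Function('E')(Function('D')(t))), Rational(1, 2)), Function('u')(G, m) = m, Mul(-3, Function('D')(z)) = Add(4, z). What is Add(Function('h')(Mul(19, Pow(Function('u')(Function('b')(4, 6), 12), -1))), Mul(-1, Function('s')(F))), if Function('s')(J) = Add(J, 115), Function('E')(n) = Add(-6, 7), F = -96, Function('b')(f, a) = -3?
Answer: Add(-23, Mul(Rational(1, 6), Pow(93, Rational(1, 2)))) ≈ -21.393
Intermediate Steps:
Function('D')(z) = Add(Rational(-4, 3), Mul(Rational(-1, 3), z)) (Function('D')(z) = Mul(Rational(-1, 3), Add(4, z)) = Add(Rational(-4, 3), Mul(Rational(-1, 3), z)))
Function('E')(n) = 1
Function('h')(t) = Add(-4, Pow(Add(1, t), Rational(1, 2))) (Function('h')(t) = Add(-4, Pow(Add(t, 1), Rational(1, 2))) = Add(-4, Pow(Add(1, t), Rational(1, 2))))
Function('s')(J) = Add(115, J)
Add(Function('h')(Mul(19, Pow(Function('u')(Function('b')(4, 6), 12), -1))), Mul(-1, Function('s')(F))) = Add(Add(-4, Pow(Add(1, Mul(19, Pow(12, -1))), Rational(1, 2))), Mul(-1, Add(115, -96))) = Add(Add(-4, Pow(Add(1, Mul(19, Rational(1, 12))), Rational(1, 2))), Mul(-1, 19)) = Add(Add(-4, Pow(Add(1, Rational(19, 12)), Rational(1, 2))), -19) = Add(Add(-4, Pow(Rational(31, 12), Rational(1, 2))), -19) = Add(Add(-4, Mul(Rational(1, 6), Pow(93, Rational(1, 2)))), -19) = Add(-23, Mul(Rational(1, 6), Pow(93, Rational(1, 2))))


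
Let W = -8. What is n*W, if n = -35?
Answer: 280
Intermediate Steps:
n*W = -35*(-8) = 280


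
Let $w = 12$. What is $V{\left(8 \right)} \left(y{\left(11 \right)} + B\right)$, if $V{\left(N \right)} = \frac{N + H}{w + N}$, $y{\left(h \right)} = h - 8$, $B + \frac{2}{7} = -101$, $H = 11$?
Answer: $- \frac{3268}{35} \approx -93.371$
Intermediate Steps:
$B = - \frac{709}{7}$ ($B = - \frac{2}{7} - 101 = - \frac{709}{7} \approx -101.29$)
$y{\left(h \right)} = -8 + h$
$V{\left(N \right)} = \frac{11 + N}{12 + N}$ ($V{\left(N \right)} = \frac{N + 11}{12 + N} = \frac{11 + N}{12 + N}$)
$V{\left(8 \right)} \left(y{\left(11 \right)} + B\right) = \frac{11 + 8}{12 + 8} \left(\left(-8 + 11\right) - \frac{709}{7}\right) = \frac{1}{20} \cdot 19 \left(3 - \frac{709}{7}\right) = \frac{1}{20} \cdot 19 \left(- \frac{688}{7}\right) = \frac{19}{20} \left(- \frac{688}{7}\right) = - \frac{3268}{35}$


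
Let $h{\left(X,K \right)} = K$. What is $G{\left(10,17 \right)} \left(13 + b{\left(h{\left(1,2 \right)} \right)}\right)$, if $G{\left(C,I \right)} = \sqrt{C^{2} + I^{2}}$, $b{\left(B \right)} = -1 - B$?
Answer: $10 \sqrt{389} \approx 197.23$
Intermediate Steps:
$G{\left(10,17 \right)} \left(13 + b{\left(h{\left(1,2 \right)} \right)}\right) = \sqrt{10^{2} + 17^{2}} \left(13 - 3\right) = \sqrt{100 + 289} \left(13 - 3\right) = \sqrt{389} \left(13 - 3\right) = \sqrt{389} \cdot 10 = 10 \sqrt{389}$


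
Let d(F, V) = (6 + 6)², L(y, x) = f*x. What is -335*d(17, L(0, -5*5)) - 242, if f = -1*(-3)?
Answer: -48482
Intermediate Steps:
f = 3
L(y, x) = 3*x
d(F, V) = 144 (d(F, V) = 12² = 144)
-335*d(17, L(0, -5*5)) - 242 = -335*144 - 242 = -48240 - 242 = -48482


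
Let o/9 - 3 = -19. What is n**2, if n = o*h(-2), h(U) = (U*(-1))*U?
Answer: 331776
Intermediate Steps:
o = -144 (o = 27 + 9*(-19) = 27 - 171 = -144)
h(U) = -U**2 (h(U) = (-U)*U = -U**2)
n = 576 (n = -(-144)*(-2)**2 = -(-144)*4 = -144*(-4) = 576)
n**2 = 576**2 = 331776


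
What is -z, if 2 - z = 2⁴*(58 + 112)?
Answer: 2718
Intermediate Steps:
z = -2718 (z = 2 - 2⁴*(58 + 112) = 2 - 16*170 = 2 - 1*2720 = 2 - 2720 = -2718)
-z = -1*(-2718) = 2718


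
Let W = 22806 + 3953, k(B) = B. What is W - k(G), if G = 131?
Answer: 26628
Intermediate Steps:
W = 26759
W - k(G) = 26759 - 1*131 = 26759 - 131 = 26628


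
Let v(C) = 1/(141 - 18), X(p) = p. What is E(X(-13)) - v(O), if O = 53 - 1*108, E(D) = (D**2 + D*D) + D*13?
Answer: 20786/123 ≈ 168.99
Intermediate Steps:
E(D) = 2*D**2 + 13*D (E(D) = (D**2 + D**2) + 13*D = 2*D**2 + 13*D)
O = -55 (O = 53 - 108 = -55)
v(C) = 1/123
E(X(-13)) - v(O) = -13*(13 + 2*(-13)) - 1*1/123 = -13*(13 - 26) - 1/123 = -13*(-13) - 1/123 = 169 - 1/123 = 20786/123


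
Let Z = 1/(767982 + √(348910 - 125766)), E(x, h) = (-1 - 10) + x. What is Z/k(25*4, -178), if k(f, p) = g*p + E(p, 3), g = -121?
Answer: 383991/6295778780931910 - √55786/6295778780931910 ≈ 6.0954e-11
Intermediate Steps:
E(x, h) = -11 + x
k(f, p) = -11 - 120*p (k(f, p) = -121*p + (-11 + p) = -11 - 120*p)
Z = 1/(767982 + 2*√55786) (Z = 1/(767982 + √223144) = 1/(767982 + 2*√55786) ≈ 1.3013e-6)
Z/k(25*4, -178) = (383991/294898064590 - √55786/294898064590)/(-11 - 120*(-178)) = (383991/294898064590 - √55786/294898064590)/(-11 + 21360) = (383991/294898064590 - √55786/294898064590)/21349 = (383991/294898064590 - √55786/294898064590)*(1/21349) = 383991/6295778780931910 - √55786/6295778780931910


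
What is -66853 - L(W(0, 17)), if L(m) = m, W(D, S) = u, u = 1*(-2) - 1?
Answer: -66850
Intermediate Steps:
u = -3 (u = -2 - 1 = -3)
W(D, S) = -3
-66853 - L(W(0, 17)) = -66853 - 1*(-3) = -66853 + 3 = -66850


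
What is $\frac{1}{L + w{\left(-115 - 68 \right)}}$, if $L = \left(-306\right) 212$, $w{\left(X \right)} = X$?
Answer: $- \frac{1}{65055} \approx -1.5372 \cdot 10^{-5}$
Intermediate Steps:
$L = -64872$
$\frac{1}{L + w{\left(-115 - 68 \right)}} = \frac{1}{-64872 - 183} = \frac{1}{-65055} = - \frac{1}{65055}$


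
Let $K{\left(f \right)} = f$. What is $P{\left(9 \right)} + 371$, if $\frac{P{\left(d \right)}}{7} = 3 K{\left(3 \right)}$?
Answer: $434$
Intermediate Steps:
$P{\left(d \right)} = 63$ ($P{\left(d \right)} = 7 \cdot 3 \cdot 3 = 7 \cdot 9 = 63$)
$P{\left(9 \right)} + 371 = 63 + 371 = 434$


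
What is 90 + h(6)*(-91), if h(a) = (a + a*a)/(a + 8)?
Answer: -183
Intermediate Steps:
h(a) = (a + a**2)/(8 + a)
90 + h(6)*(-91) = 90 + (6*(1 + 6)/(8 + 6))*(-91) = 90 + (6*7/14)*(-91) = 90 + (6*(1/14)*7)*(-91) = 90 + 3*(-91) = 90 - 273 = -183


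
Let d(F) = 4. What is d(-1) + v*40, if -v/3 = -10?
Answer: 1204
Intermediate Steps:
v = 30 (v = -3*(-10) = 30)
d(-1) + v*40 = 4 + 30*40 = 4 + 1200 = 1204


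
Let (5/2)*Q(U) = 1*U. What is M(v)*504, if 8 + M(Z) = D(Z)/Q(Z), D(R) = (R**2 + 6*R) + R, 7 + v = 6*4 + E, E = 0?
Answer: 26208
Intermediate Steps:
v = 17 (v = -7 + (6*4 + 0) = -7 + (24 + 0) = -7 + 24 = 17)
D(R) = R**2 + 7*R
Q(U) = 2*U/5 (Q(U) = 2*(1*U)/5 = 2*U/5)
M(Z) = 19/2 + 5*Z/2 (M(Z) = -8 + (Z*(7 + Z))/((2*Z/5)) = -8 + (Z*(7 + Z))*(5/(2*Z)) = -8 + (35/2 + 5*Z/2) = 19/2 + 5*Z/2)
M(v)*504 = (19/2 + (5/2)*17)*504 = (19/2 + 85/2)*504 = 52*504 = 26208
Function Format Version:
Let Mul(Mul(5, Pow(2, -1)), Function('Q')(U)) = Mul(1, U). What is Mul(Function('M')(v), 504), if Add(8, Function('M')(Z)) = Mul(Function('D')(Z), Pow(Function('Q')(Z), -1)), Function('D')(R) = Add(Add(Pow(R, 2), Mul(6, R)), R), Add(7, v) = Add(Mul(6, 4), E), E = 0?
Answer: 26208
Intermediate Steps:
v = 17 (v = Add(-7, Add(Mul(6, 4), 0)) = Add(-7, Add(24, 0)) = Add(-7, 24) = 17)
Function('D')(R) = Add(Pow(R, 2), Mul(7, R))
Function('Q')(U) = Mul(Rational(2, 5), U) (Function('Q')(U) = Mul(Rational(2, 5), Mul(1, U)) = Mul(Rational(2, 5), U))
Function('M')(Z) = Add(Rational(19, 2), Mul(Rational(5, 2), Z)) (Function('M')(Z) = Add(-8, Mul(Mul(Z, Add(7, Z)), Pow(Mul(Rational(2, 5), Z), -1))) = Add(-8, Mul(Mul(Z, Add(7, Z)), Mul(Rational(5, 2), Pow(Z, -1)))) = Add(-8, Add(Rational(35, 2), Mul(Rational(5, 2), Z))) = Add(Rational(19, 2), Mul(Rational(5, 2), Z)))
Mul(Function('M')(v), 504) = Mul(Add(Rational(19, 2), Mul(Rational(5, 2), 17)), 504) = Mul(Add(Rational(19, 2), Rational(85, 2)), 504) = Mul(52, 504) = 26208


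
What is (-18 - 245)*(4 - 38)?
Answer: 8942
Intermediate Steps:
(-18 - 245)*(4 - 38) = -263*(-34) = 8942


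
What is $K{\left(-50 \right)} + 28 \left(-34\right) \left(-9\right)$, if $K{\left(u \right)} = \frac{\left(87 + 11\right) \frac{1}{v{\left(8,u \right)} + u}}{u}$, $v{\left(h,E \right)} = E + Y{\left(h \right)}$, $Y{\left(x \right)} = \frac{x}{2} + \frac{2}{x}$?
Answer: $\frac{82038796}{9575} \approx 8568.0$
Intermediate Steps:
$Y{\left(x \right)} = \frac{x}{2} + \frac{2}{x}$ ($Y{\left(x \right)} = x \frac{1}{2} + \frac{2}{x} = \frac{x}{2} + \frac{2}{x}$)
$v{\left(h,E \right)} = E + \frac{h}{2} + \frac{2}{h}$ ($v{\left(h,E \right)} = E + \left(\frac{h}{2} + \frac{2}{h}\right) = E + \frac{h}{2} + \frac{2}{h}$)
$K{\left(u \right)} = \frac{98}{u \left(\frac{17}{4} + 2 u\right)}$ ($K{\left(u \right)} = \frac{\left(87 + 11\right) \frac{1}{\left(u + \frac{1}{2} \cdot 8 + \frac{2}{8}\right) + u}}{u} = \frac{98 \frac{1}{\left(u + 4 + 2 \cdot \frac{1}{8}\right) + u}}{u} = \frac{98 \frac{1}{\left(u + 4 + \frac{1}{4}\right) + u}}{u} = \frac{98 \frac{1}{\left(\frac{17}{4} + u\right) + u}}{u} = \frac{98 \frac{1}{\frac{17}{4} + 2 u}}{u} = \frac{98}{u \left(\frac{17}{4} + 2 u\right)}$)
$K{\left(-50 \right)} + 28 \left(-34\right) \left(-9\right) = \frac{392}{\left(-50\right) \left(17 + 8 \left(-50\right)\right)} + 28 \left(-34\right) \left(-9\right) = 392 \left(- \frac{1}{50}\right) \frac{1}{17 - 400} - -8568 = 392 \left(- \frac{1}{50}\right) \frac{1}{-383} + 8568 = 392 \left(- \frac{1}{50}\right) \left(- \frac{1}{383}\right) + 8568 = \frac{196}{9575} + 8568 = \frac{82038796}{9575}$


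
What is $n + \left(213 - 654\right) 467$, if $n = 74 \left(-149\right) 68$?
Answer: $-955715$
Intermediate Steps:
$n = -749768$ ($n = \left(-11026\right) 68 = -749768$)
$n + \left(213 - 654\right) 467 = -749768 + \left(213 - 654\right) 467 = -749768 - 205947 = -955715$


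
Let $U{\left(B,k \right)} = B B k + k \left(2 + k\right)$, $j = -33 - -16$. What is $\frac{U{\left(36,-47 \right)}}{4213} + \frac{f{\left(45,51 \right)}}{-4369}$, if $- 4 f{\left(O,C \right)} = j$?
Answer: $- \frac{60447529}{4330964} \approx -13.957$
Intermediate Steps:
$j = -17$ ($j = -33 + 16 = -17$)
$f{\left(O,C \right)} = \frac{17}{4}$ ($f{\left(O,C \right)} = \left(- \frac{1}{4}\right) \left(-17\right) = \frac{17}{4}$)
$U{\left(B,k \right)} = k B^{2} + k \left(2 + k\right)$ ($U{\left(B,k \right)} = B^{2} k + k \left(2 + k\right) = k B^{2} + k \left(2 + k\right)$)
$\frac{U{\left(36,-47 \right)}}{4213} + \frac{f{\left(45,51 \right)}}{-4369} = \frac{\left(-47\right) \left(2 - 47 + 36^{2}\right)}{4213} + \frac{17}{4 \left(-4369\right)} = - 47 \left(2 - 47 + 1296\right) \frac{1}{4213} + \frac{17}{4} \left(- \frac{1}{4369}\right) = \left(-47\right) 1251 \cdot \frac{1}{4213} - \frac{1}{1028} = \left(-58797\right) \frac{1}{4213} - \frac{1}{1028} = - \frac{58797}{4213} - \frac{1}{1028} = - \frac{60447529}{4330964}$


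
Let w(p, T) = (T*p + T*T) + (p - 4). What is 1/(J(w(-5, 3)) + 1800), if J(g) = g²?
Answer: 1/2025 ≈ 0.00049383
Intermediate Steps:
w(p, T) = -4 + p + T² + T*p (w(p, T) = (T*p + T²) + (-4 + p) = (T² + T*p) + (-4 + p) = -4 + p + T² + T*p)
1/(J(w(-5, 3)) + 1800) = 1/((-4 - 5 + 3² + 3*(-5))² + 1800) = 1/((-4 - 5 + 9 - 15)² + 1800) = 1/((-15)² + 1800) = 1/(225 + 1800) = 1/2025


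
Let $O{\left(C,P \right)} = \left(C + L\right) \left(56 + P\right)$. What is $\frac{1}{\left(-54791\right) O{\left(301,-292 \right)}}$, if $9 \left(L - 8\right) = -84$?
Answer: $\frac{3}{11624677724} \approx 2.5807 \cdot 10^{-10}$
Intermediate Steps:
$L = - \frac{4}{3}$ ($L = 8 + \frac{1}{9} \left(-84\right) = 8 - \frac{28}{3} = - \frac{4}{3} \approx -1.3333$)
$O{\left(C,P \right)} = \left(56 + P\right) \left(- \frac{4}{3} + C\right)$ ($O{\left(C,P \right)} = \left(C - \frac{4}{3}\right) \left(56 + P\right) = \left(- \frac{4}{3} + C\right) \left(56 + P\right) = \left(56 + P\right) \left(- \frac{4}{3} + C\right)$)
$\frac{1}{\left(-54791\right) O{\left(301,-292 \right)}} = \frac{1}{\left(-54791\right) \left(- \frac{224}{3} + 56 \cdot 301 - - \frac{1168}{3} + 301 \left(-292\right)\right)} = - \frac{1}{54791 \left(- \frac{224}{3} + 16856 + \frac{1168}{3} - 87892\right)} = - \frac{1}{54791 \left(- \frac{212164}{3}\right)} = \left(- \frac{1}{54791}\right) \left(- \frac{3}{212164}\right) = \frac{3}{11624677724}$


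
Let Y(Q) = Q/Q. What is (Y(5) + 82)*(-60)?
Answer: -4980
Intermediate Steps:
Y(Q) = 1
(Y(5) + 82)*(-60) = (1 + 82)*(-60) = 83*(-60) = -4980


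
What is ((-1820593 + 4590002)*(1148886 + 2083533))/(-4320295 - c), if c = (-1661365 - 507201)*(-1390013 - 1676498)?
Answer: -8951890270371/6649935813521 ≈ -1.3462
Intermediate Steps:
c = 6649931493226 (c = -2168566*(-3066511) = 6649931493226)
((-1820593 + 4590002)*(1148886 + 2083533))/(-4320295 - c) = ((-1820593 + 4590002)*(1148886 + 2083533))/(-4320295 - 1*6649931493226) = (2769409*3232419)/(-4320295 - 6649931493226) = 8951890270371/(-6649935813521) = 8951890270371*(-1/6649935813521) = -8951890270371/6649935813521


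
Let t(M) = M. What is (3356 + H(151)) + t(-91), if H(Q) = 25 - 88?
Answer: 3202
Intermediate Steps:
H(Q) = -63
(3356 + H(151)) + t(-91) = (3356 - 63) - 91 = 3293 - 91 = 3202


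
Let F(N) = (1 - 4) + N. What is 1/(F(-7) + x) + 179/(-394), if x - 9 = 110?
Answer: -19117/42946 ≈ -0.44514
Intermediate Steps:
x = 119 (x = 9 + 110 = 119)
F(N) = -3 + N
1/(F(-7) + x) + 179/(-394) = 1/((-3 - 7) + 119) + 179/(-394) = 1/(-10 + 119) + 179*(-1/394) = 1/109 - 179/394 = -19117/42946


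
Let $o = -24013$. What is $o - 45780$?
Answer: $-69793$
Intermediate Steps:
$o - 45780 = -24013 - 45780 = -69793$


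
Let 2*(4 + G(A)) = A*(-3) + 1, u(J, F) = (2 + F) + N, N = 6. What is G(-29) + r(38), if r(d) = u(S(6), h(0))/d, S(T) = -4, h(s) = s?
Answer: 764/19 ≈ 40.211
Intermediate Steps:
u(J, F) = 8 + F (u(J, F) = (2 + F) + 6 = 8 + F)
G(A) = -7/2 - 3*A/2 (G(A) = -4 + (A*(-3) + 1)/2 = -4 + (-3*A + 1)/2 = -4 + (1 - 3*A)/2 = -4 + (1/2 - 3*A/2) = -7/2 - 3*A/2)
r(d) = 8/d (r(d) = (8 + 0)/d = 8/d)
G(-29) + r(38) = (-7/2 - 3/2*(-29)) + 8/38 = (-7/2 + 87/2) + 8*(1/38) = 40 + 4/19 = 764/19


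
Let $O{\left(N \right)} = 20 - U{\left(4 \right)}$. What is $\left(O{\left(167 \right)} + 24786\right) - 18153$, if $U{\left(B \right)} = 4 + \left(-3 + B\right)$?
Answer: $6648$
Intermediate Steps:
$U{\left(B \right)} = 1 + B$
$O{\left(N \right)} = 15$ ($O{\left(N \right)} = 20 - \left(1 + 4\right) = 20 - 5 = 15$)
$\left(O{\left(167 \right)} + 24786\right) - 18153 = \left(15 + 24786\right) - 18153 = 24801 - 18153 = 6648$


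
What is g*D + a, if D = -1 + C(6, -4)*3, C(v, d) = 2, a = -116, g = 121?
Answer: 489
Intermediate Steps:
D = 5 (D = -1 + 2*3 = -1 + 6 = 5)
g*D + a = 121*5 - 116 = 605 - 116 = 489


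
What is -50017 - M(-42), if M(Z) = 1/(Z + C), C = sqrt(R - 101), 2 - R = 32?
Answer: -94782173/1895 + I*sqrt(131)/1895 ≈ -50017.0 + 0.0060399*I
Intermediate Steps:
R = -30 (R = 2 - 1*32 = 2 - 32 = -30)
C = I*sqrt(131) (C = sqrt(-30 - 101) = sqrt(-131) = I*sqrt(131) ≈ 11.446*I)
M(Z) = 1/(Z + I*sqrt(131))
-50017 - M(-42) = -50017 - 1/(-42 + I*sqrt(131))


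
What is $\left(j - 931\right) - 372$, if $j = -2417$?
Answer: $-3720$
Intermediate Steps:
$\left(j - 931\right) - 372 = \left(-2417 - 931\right) - 372 = -3348 - 372 = -3720$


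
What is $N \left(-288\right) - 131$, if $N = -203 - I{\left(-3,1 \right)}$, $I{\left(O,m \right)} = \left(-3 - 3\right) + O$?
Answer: $55741$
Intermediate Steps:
$I{\left(O,m \right)} = -6 + O$
$N = -194$ ($N = -203 - \left(-6 - 3\right) = -203 - -9 = -203 + 9 = -194$)
$N \left(-288\right) - 131 = \left(-194\right) \left(-288\right) - 131 = 55872 - 131 = 55741$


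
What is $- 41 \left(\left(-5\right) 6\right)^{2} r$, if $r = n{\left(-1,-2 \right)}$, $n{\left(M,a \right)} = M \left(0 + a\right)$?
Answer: $-73800$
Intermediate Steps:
$n{\left(M,a \right)} = M a$
$r = 2$ ($r = \left(-1\right) \left(-2\right) = 2$)
$- 41 \left(\left(-5\right) 6\right)^{2} r = - 41 \left(\left(-5\right) 6\right)^{2} \cdot 2 = - 41 \left(-30\right)^{2} \cdot 2 = \left(-41\right) 900 \cdot 2 = \left(-36900\right) 2 = -73800$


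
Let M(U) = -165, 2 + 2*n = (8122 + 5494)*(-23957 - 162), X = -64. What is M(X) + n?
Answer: -164202318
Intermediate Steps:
n = -164202153 (n = -1 + ((8122 + 5494)*(-23957 - 162))/2 = -1 + (13616*(-24119))/2 = -1 + (½)*(-328404304) = -1 - 164202152 = -164202153)
M(X) + n = -165 - 164202153 = -164202318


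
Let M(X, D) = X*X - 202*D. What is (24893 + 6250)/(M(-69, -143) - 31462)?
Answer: 31143/2185 ≈ 14.253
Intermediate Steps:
M(X, D) = X² - 202*D
(24893 + 6250)/(M(-69, -143) - 31462) = (24893 + 6250)/(((-69)² - 202*(-143)) - 31462) = 31143/((4761 + 28886) - 31462) = 31143/(33647 - 31462) = 31143/2185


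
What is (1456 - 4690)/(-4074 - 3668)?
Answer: 33/79 ≈ 0.41772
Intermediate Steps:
(1456 - 4690)/(-4074 - 3668) = -3234/(-7742) = -3234*(-1/7742) = 33/79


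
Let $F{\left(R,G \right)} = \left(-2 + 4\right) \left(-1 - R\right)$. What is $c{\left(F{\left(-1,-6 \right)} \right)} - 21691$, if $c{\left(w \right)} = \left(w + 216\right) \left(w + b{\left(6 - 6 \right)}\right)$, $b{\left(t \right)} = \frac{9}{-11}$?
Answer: $- \frac{240545}{11} \approx -21868.0$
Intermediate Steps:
$F{\left(R,G \right)} = -2 - 2 R$ ($F{\left(R,G \right)} = 2 \left(-1 - R\right) = -2 - 2 R$)
$b{\left(t \right)} = - \frac{9}{11}$ ($b{\left(t \right)} = 9 \left(- \frac{1}{11}\right) = - \frac{9}{11}$)
$c{\left(w \right)} = \left(216 + w\right) \left(- \frac{9}{11} + w\right)$ ($c{\left(w \right)} = \left(w + 216\right) \left(w - \frac{9}{11}\right) = \left(216 + w\right) \left(- \frac{9}{11} + w\right)$)
$c{\left(F{\left(-1,-6 \right)} \right)} - 21691 = \left(- \frac{1944}{11} + \left(-2 - -2\right)^{2} + \frac{2367 \left(-2 - -2\right)}{11}\right) - 21691 = \left(- \frac{1944}{11} + \left(-2 + 2\right)^{2} + \frac{2367 \left(-2 + 2\right)}{11}\right) - 21691 = \left(- \frac{1944}{11} + 0^{2} + \frac{2367}{11} \cdot 0\right) - 21691 = \left(- \frac{1944}{11} + 0 + 0\right) - 21691 = - \frac{1944}{11} - 21691 = - \frac{240545}{11}$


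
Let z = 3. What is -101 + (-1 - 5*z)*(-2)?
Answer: -69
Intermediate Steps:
-101 + (-1 - 5*z)*(-2) = -101 + (-1 - 5*3)*(-2) = -101 + (-1 - 15)*(-2) = -101 - 16*(-2) = -101 + 32 = -69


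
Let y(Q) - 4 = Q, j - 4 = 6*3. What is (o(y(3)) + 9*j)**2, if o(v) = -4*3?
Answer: 34596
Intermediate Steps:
j = 22 (j = 4 + 6*3 = 4 + 18 = 22)
y(Q) = 4 + Q
o(v) = -12
(o(y(3)) + 9*j)**2 = (-12 + 9*22)**2 = (-12 + 198)**2 = 186**2 = 34596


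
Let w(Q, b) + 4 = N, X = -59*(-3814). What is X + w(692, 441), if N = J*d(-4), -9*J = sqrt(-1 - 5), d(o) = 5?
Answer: 225022 - 5*I*sqrt(6)/9 ≈ 2.2502e+5 - 1.3608*I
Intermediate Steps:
J = -I*sqrt(6)/9 (J = -sqrt(-1 - 5)/9 = -I*sqrt(6)/9 ≈ -0.27217*I)
X = 225026
N = -5*I*sqrt(6)/9 (N = -I*sqrt(6)/9*5 = -5*I*sqrt(6)/9 ≈ -1.3608*I)
w(Q, b) = -4 - 5*I*sqrt(6)/9
X + w(692, 441) = 225026 + (-4 - 5*I*sqrt(6)/9) = 225022 - 5*I*sqrt(6)/9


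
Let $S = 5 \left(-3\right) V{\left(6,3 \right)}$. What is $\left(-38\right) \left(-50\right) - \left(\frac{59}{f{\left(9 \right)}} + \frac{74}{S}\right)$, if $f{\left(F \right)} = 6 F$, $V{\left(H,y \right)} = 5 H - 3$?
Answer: $\frac{1538263}{810} \approx 1899.1$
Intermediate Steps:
$V{\left(H,y \right)} = -3 + 5 H$
$S = -405$ ($S = 5 \left(-3\right) \left(-3 + 5 \cdot 6\right) = - 15 \left(-3 + 30\right) = \left(-15\right) 27 = -405$)
$\left(-38\right) \left(-50\right) - \left(\frac{59}{f{\left(9 \right)}} + \frac{74}{S}\right) = \left(-38\right) \left(-50\right) - \left(- \frac{74}{405} + \frac{59}{54}\right) = 1900 - \left(- \frac{74}{405} + \frac{59}{54}\right) = 1900 + \left(\frac{74}{405} - \frac{59}{54}\right) = 1900 - \frac{737}{810} = \frac{1538263}{810}$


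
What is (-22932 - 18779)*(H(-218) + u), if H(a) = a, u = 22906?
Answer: -946339168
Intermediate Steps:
(-22932 - 18779)*(H(-218) + u) = (-22932 - 18779)*(-218 + 22906) = -41711*22688 = -946339168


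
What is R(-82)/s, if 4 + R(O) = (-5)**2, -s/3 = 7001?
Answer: -7/7001 ≈ -0.00099986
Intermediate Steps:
s = -21003 (s = -3*7001 = -21003)
R(O) = 21 (R(O) = -4 + (-5)**2 = -4 + 25 = 21)
R(-82)/s = 21/(-21003) = 21*(-1/21003) = -7/7001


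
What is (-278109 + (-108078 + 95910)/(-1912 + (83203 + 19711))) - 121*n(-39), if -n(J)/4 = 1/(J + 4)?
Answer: -491592046739/1767535 ≈ -2.7812e+5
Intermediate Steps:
n(J) = -4/(4 + J) (n(J) = -4/(J + 4) = -4/(4 + J))
(-278109 + (-108078 + 95910)/(-1912 + (83203 + 19711))) - 121*n(-39) = (-278109 + (-108078 + 95910)/(-1912 + (83203 + 19711))) - (-484)/(4 - 39) = (-278109 - 12168/(-1912 + 102914)) - (-484)/(-35) = (-278109 - 12168/101002) - (-484)*(-1)/35 = (-278109 - 12168*1/101002) - 121*4/35 = (-278109 - 6084/50501) - 484/35 = -14044788693/50501 - 484/35 = -491592046739/1767535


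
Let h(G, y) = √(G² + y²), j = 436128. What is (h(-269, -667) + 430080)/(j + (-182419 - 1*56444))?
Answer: 28672/13151 + √20690/39453 ≈ 2.1839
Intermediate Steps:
(h(-269, -667) + 430080)/(j + (-182419 - 1*56444)) = (√((-269)² + (-667)²) + 430080)/(436128 + (-182419 - 1*56444)) = (√(72361 + 444889) + 430080)/(436128 + (-182419 - 56444)) = (√517250 + 430080)/(436128 - 238863) = (5*√20690 + 430080)/197265 = (430080 + 5*√20690)*(1/197265) = 28672/13151 + √20690/39453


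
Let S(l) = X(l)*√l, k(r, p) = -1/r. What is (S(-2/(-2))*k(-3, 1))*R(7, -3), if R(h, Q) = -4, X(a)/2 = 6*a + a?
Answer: -56/3 ≈ -18.667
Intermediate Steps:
X(a) = 14*a (X(a) = 2*(6*a + a) = 2*(7*a) = 14*a)
S(l) = 14*l^(3/2) (S(l) = (14*l)*√l = 14*l^(3/2))
(S(-2/(-2))*k(-3, 1))*R(7, -3) = ((14*(-2/(-2))^(3/2))*(-1/(-3)))*(-4) = ((14*(-2*(-½))^(3/2))*(-1*(-⅓)))*(-4) = ((14*1^(3/2))*(⅓))*(-4) = ((14*1)*(⅓))*(-4) = (14*(⅓))*(-4) = (14/3)*(-4) = -56/3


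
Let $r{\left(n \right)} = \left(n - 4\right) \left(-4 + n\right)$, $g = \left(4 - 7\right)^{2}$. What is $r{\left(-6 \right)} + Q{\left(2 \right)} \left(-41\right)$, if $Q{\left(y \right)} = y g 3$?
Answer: $-2114$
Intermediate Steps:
$g = 9$ ($g = \left(4 - 7\right)^{2} = \left(-3\right)^{2} = 9$)
$r{\left(n \right)} = \left(-4 + n\right)^{2}$ ($r{\left(n \right)} = \left(-4 + n\right) \left(-4 + n\right) = \left(-4 + n\right)^{2}$)
$Q{\left(y \right)} = 27 y$ ($Q{\left(y \right)} = y 9 \cdot 3 = 9 y 3 = 27 y$)
$r{\left(-6 \right)} + Q{\left(2 \right)} \left(-41\right) = \left(-4 - 6\right)^{2} + 27 \cdot 2 \left(-41\right) = \left(-10\right)^{2} + 54 \left(-41\right) = 100 - 2214 = -2114$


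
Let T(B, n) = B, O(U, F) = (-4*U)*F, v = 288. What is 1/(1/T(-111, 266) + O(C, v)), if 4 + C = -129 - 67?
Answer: 111/25574399 ≈ 4.3403e-6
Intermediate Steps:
C = -200 (C = -4 + (-129 - 67) = -4 - 196 = -200)
O(U, F) = -4*F*U
1/(1/T(-111, 266) + O(C, v)) = 1/(1/(-111) - 4*288*(-200)) = 1/(-1/111 + 230400) = 1/(25574399/111) = 111/25574399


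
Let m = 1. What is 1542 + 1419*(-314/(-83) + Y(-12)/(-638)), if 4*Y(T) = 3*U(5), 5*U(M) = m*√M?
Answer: 573552/83 - 387*√5/1160 ≈ 6909.5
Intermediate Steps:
U(M) = √M/5 (U(M) = (1*√M)/5 = √M/5)
Y(T) = 3*√5/20 (Y(T) = (3*(√5/5))/4 = (3*√5/5)/4 = 3*√5/20)
1542 + 1419*(-314/(-83) + Y(-12)/(-638)) = 1542 + 1419*(-314/(-83) + (3*√5/20)/(-638)) = 1542 + 1419*(-314*(-1/83) + (3*√5/20)*(-1/638)) = 1542 + 1419*(314/83 - 3*√5/12760) = 1542 + (445566/83 - 387*√5/1160) = 573552/83 - 387*√5/1160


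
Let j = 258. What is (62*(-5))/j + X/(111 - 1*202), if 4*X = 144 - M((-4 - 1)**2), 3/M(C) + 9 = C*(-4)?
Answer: -8174951/5118204 ≈ -1.5972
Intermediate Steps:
M(C) = 3/(-9 - 4*C) (M(C) = 3/(-9 + C*(-4)) = 3/(-9 - 4*C))
X = 15699/436 (X = (144 - (-3)/(9 + 4*(-4 - 1)**2))/4 = (144 - (-3)/(9 + 4*(-5)**2))/4 = (144 - (-3)/(9 + 4*25))/4 = (144 - (-3)/(9 + 100))/4 = (144 - (-3)/109)/4 = (144 - 1*(-3/109))/4 = (144 + 3/109)/4 = (1/4)*(15699/109) = 15699/436 ≈ 36.007)
(62*(-5))/j + X/(111 - 1*202) = (62*(-5))/258 + 15699/(436*(111 - 1*202)) = -310*1/258 + 15699/(436*(111 - 202)) = -155/129 + (15699/436)/(-91) = -155/129 + (15699/436)*(-1/91) = -155/129 - 15699/39676 = -8174951/5118204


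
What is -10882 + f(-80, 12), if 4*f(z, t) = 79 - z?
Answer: -43369/4 ≈ -10842.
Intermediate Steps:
f(z, t) = 79/4 - z/4 (f(z, t) = (79 - z)/4 = 79/4 - z/4)
-10882 + f(-80, 12) = -10882 + (79/4 - ¼*(-80)) = -10882 + (79/4 + 20) = -10882 + 159/4 = -43369/4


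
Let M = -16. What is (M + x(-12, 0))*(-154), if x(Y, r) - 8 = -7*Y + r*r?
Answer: -11704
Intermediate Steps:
x(Y, r) = 8 + r² - 7*Y (x(Y, r) = 8 + (-7*Y + r*r) = 8 + (-7*Y + r²) = 8 + (r² - 7*Y) = 8 + r² - 7*Y)
(M + x(-12, 0))*(-154) = (-16 + (8 + 0² - 7*(-12)))*(-154) = (-16 + (8 + 0 + 84))*(-154) = (-16 + 92)*(-154) = 76*(-154) = -11704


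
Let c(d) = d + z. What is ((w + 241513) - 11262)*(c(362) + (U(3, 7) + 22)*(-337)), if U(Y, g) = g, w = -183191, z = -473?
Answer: -465141040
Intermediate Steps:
c(d) = -473 + d (c(d) = d - 473 = -473 + d)
((w + 241513) - 11262)*(c(362) + (U(3, 7) + 22)*(-337)) = ((-183191 + 241513) - 11262)*((-473 + 362) + (7 + 22)*(-337)) = (58322 - 11262)*(-111 + 29*(-337)) = 47060*(-111 - 9773) = 47060*(-9884) = -465141040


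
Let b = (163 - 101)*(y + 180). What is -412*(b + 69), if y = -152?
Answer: -743660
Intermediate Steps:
b = 1736 (b = (163 - 101)*(-152 + 180) = 62*28 = 1736)
-412*(b + 69) = -412*(1736 + 69) = -412*1805 = -743660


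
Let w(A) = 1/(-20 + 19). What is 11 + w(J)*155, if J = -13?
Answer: -144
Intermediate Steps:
w(A) = -1 (w(A) = 1/(-1) = -1)
11 + w(J)*155 = 11 - 1*155 = 11 - 155 = -144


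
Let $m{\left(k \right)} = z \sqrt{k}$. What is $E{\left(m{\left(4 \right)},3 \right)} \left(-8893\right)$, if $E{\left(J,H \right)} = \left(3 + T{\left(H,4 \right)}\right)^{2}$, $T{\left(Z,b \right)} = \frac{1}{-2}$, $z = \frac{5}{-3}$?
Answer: $- \frac{222325}{4} \approx -55581.0$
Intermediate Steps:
$z = - \frac{5}{3}$ ($z = 5 \left(- \frac{1}{3}\right) = - \frac{5}{3} \approx -1.6667$)
$T{\left(Z,b \right)} = - \frac{1}{2}$
$m{\left(k \right)} = - \frac{5 \sqrt{k}}{3}$
$E{\left(J,H \right)} = \frac{25}{4}$ ($E{\left(J,H \right)} = \left(3 - \frac{1}{2}\right)^{2} = \left(\frac{5}{2}\right)^{2} = \frac{25}{4}$)
$E{\left(m{\left(4 \right)},3 \right)} \left(-8893\right) = \frac{25}{4} \left(-8893\right) = - \frac{222325}{4}$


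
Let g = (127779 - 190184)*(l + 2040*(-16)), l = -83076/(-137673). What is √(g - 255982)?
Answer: √476562053703889822/15297 ≈ 45129.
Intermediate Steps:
l = 27692/45891 (l = -83076*(-1/137673) = 27692/45891 ≈ 0.60343)
g = 93473613067940/45891 (g = (127779 - 190184)*(27692/45891 + 2040*(-16)) = -62405*(27692/45891 - 32640) = -62405*(-1497854548/45891) = 93473613067940/45891 ≈ 2.0369e+9)
√(g - 255982) = √(93473613067940/45891 - 255982) = √(93461865797978/45891) = √476562053703889822/15297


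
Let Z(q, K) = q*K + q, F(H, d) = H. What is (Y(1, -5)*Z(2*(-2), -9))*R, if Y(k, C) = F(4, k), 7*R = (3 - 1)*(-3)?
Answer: -768/7 ≈ -109.71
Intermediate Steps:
R = -6/7 (R = ((3 - 1)*(-3))/7 = (2*(-3))/7 = (1/7)*(-6) = -6/7 ≈ -0.85714)
Y(k, C) = 4
Z(q, K) = q + K*q (Z(q, K) = K*q + q = q + K*q)
(Y(1, -5)*Z(2*(-2), -9))*R = (4*((2*(-2))*(1 - 9)))*(-6/7) = (4*(-4*(-8)))*(-6/7) = (4*32)*(-6/7) = 128*(-6/7) = -768/7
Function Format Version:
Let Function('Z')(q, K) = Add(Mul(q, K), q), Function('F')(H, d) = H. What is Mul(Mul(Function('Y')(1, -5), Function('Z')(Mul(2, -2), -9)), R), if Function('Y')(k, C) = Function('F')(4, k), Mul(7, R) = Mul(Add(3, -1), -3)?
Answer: Rational(-768, 7) ≈ -109.71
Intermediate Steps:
R = Rational(-6, 7) (R = Mul(Rational(1, 7), Mul(Add(3, -1), -3)) = Mul(Rational(1, 7), Mul(2, -3)) = Mul(Rational(1, 7), -6) = Rational(-6, 7) ≈ -0.85714)
Function('Y')(k, C) = 4
Function('Z')(q, K) = Add(q, Mul(K, q)) (Function('Z')(q, K) = Add(Mul(K, q), q) = Add(q, Mul(K, q)))
Mul(Mul(Function('Y')(1, -5), Function('Z')(Mul(2, -2), -9)), R) = Mul(Mul(4, Mul(Mul(2, -2), Add(1, -9))), Rational(-6, 7)) = Mul(Mul(4, Mul(-4, -8)), Rational(-6, 7)) = Mul(Mul(4, 32), Rational(-6, 7)) = Mul(128, Rational(-6, 7)) = Rational(-768, 7)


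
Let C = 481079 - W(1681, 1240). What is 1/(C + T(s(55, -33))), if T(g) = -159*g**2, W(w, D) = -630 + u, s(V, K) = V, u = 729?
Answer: 1/5 ≈ 0.20000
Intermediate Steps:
W(w, D) = 99 (W(w, D) = -630 + 729 = 99)
C = 480980 (C = 481079 - 1*99 = 481079 - 99 = 480980)
1/(C + T(s(55, -33))) = 1/(480980 - 159*55**2) = 1/(480980 - 159*3025) = 1/(480980 - 480975) = 1/5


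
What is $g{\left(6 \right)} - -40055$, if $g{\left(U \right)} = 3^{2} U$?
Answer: $40109$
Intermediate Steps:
$g{\left(U \right)} = 9 U$
$g{\left(6 \right)} - -40055 = 9 \cdot 6 - -40055 = 54 + 40055 = 40109$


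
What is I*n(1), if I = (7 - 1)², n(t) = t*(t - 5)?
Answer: -144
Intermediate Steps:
n(t) = t*(-5 + t)
I = 36 (I = 6² = 36)
I*n(1) = 36*(1*(-5 + 1)) = 36*(1*(-4)) = 36*(-4) = -144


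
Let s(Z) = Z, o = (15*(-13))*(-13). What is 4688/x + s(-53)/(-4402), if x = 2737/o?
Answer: 52313865221/12048274 ≈ 4342.0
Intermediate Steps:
o = 2535 (o = -195*(-13) = 2535)
x = 2737/2535 ≈ 1.0797
4688/x + s(-53)/(-4402) = 4688/(2737/2535) - 53/(-4402) = 4688*(2535/2737) - 53*(-1/4402) = 11884080/2737 + 53/4402 = 52313865221/12048274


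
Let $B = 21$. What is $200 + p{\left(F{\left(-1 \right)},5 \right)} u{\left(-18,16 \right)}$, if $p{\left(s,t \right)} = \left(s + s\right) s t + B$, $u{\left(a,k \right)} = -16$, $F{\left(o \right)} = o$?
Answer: $-296$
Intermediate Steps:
$p{\left(s,t \right)} = 21 + 2 t s^{2}$ ($p{\left(s,t \right)} = \left(s + s\right) s t + 21 = 2 s s t + 21 = 2 s^{2} t + 21 = 2 t s^{2} + 21 = 21 + 2 t s^{2}$)
$200 + p{\left(F{\left(-1 \right)},5 \right)} u{\left(-18,16 \right)} = 200 + \left(21 + 2 \cdot 5 \left(-1\right)^{2}\right) \left(-16\right) = 200 + \left(21 + 2 \cdot 5 \cdot 1\right) \left(-16\right) = 200 + \left(21 + 10\right) \left(-16\right) = 200 + 31 \left(-16\right) = 200 - 496 = -296$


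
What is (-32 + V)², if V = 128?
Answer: 9216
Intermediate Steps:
(-32 + V)² = (-32 + 128)² = 96² = 9216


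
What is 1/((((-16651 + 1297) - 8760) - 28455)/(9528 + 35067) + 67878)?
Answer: 4955/336329649 ≈ 1.4733e-5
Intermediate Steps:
1/((((-16651 + 1297) - 8760) - 28455)/(9528 + 35067) + 67878) = 1/(((-15354 - 8760) - 28455)/44595 + 67878) = 1/((-24114 - 28455)*(1/44595) + 67878) = 1/(-52569*1/44595 + 67878) = 1/(-5841/4955 + 67878) = 1/(336329649/4955) = 4955/336329649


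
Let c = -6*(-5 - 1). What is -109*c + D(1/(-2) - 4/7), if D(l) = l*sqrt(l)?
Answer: -3924 - 15*I*sqrt(210)/196 ≈ -3924.0 - 1.109*I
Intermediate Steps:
c = 36 (c = -6*(-6) = 36)
D(l) = l**(3/2)
-109*c + D(1/(-2) - 4/7) = -109*36 + (1/(-2) - 4/7)**(3/2) = -3924 + (1*(-1/2) - 4*1/7)**(3/2) = -3924 + (-1/2 - 4/7)**(3/2) = -3924 + (-15/14)**(3/2) = -3924 - 15*I*sqrt(210)/196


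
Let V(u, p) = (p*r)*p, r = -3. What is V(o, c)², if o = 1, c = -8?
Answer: 36864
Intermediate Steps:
V(u, p) = -3*p² (V(u, p) = (p*(-3))*p = (-3*p)*p = -3*p²)
V(o, c)² = (-3*(-8)²)² = (-3*64)² = (-192)² = 36864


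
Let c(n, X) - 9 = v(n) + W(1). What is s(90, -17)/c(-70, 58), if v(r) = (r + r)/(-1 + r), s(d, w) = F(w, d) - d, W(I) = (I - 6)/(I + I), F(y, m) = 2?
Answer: -12496/1203 ≈ -10.387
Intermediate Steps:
W(I) = (-6 + I)/(2*I) (W(I) = (-6 + I)/((2*I)) = (-6 + I)*(1/(2*I)) = (-6 + I)/(2*I))
s(d, w) = 2 - d
v(r) = 2*r/(-1 + r) (v(r) = (2*r)/(-1 + r) = 2*r/(-1 + r))
c(n, X) = 13/2 + 2*n/(-1 + n) (c(n, X) = 9 + (2*n/(-1 + n) + (½)*(-6 + 1)/1) = 9 + (2*n/(-1 + n) + (½)*1*(-5)) = 9 + (2*n/(-1 + n) - 5/2) = 9 + (-5/2 + 2*n/(-1 + n)) = 13/2 + 2*n/(-1 + n))
s(90, -17)/c(-70, 58) = (2 - 1*90)/(((-13 + 17*(-70))/(2*(-1 - 70)))) = (2 - 90)/(((½)*(-13 - 1190)/(-71))) = -88/((½)*(-1/71)*(-1203)) = -88/1203/142 = -88*142/1203 = -12496/1203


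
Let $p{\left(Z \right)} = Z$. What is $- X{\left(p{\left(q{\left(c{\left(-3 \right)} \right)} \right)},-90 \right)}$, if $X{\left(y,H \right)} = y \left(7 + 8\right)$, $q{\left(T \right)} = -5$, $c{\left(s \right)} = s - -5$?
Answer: $75$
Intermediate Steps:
$c{\left(s \right)} = 5 + s$ ($c{\left(s \right)} = s + 5 = 5 + s$)
$X{\left(y,H \right)} = 15 y$ ($X{\left(y,H \right)} = y 15 = 15 y$)
$- X{\left(p{\left(q{\left(c{\left(-3 \right)} \right)} \right)},-90 \right)} = - 15 \left(-5\right) = \left(-1\right) \left(-75\right) = 75$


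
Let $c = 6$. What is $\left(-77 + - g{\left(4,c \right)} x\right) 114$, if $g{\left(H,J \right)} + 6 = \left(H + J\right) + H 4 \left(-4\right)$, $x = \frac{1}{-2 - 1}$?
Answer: $-11058$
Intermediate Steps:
$x = - \frac{1}{3}$ ($x = \frac{1}{-3} = - \frac{1}{3} \approx -0.33333$)
$g{\left(H,J \right)} = -6 + J - 15 H$ ($g{\left(H,J \right)} = -6 + \left(\left(H + J\right) + H 4 \left(-4\right)\right) = -6 + \left(\left(H + J\right) + 4 H \left(-4\right)\right) = -6 - \left(- J + 15 H\right) = -6 + J - 15 H$)
$\left(-77 + - g{\left(4,c \right)} x\right) 114 = \left(-77 + - (-6 + 6 - 60) \left(- \frac{1}{3}\right)\right) 114 = \left(-77 + \left(-1\right) \left(-60\right) \left(- \frac{1}{3}\right)\right) 114 = \left(-77 + 60 \left(- \frac{1}{3}\right)\right) 114 = \left(-77 - 20\right) 114 = \left(-97\right) 114 = -11058$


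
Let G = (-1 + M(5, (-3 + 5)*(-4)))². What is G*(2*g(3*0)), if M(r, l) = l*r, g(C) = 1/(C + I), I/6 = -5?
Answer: -1681/15 ≈ -112.07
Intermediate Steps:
I = -30 (I = 6*(-5) = -30)
g(C) = 1/(-30 + C) (g(C) = 1/(C - 30) = 1/(-30 + C))
G = 1681 (G = (-1 + ((-3 + 5)*(-4))*5)² = (-1 + (2*(-4))*5)² = (-1 - 8*5)² = (-1 - 40)² = (-41)² = 1681)
G*(2*g(3*0)) = 1681*(2/(-30 + 3*0)) = 1681*(2/(-30 + 0)) = 1681*(2/(-30)) = 1681*(2*(-1/30)) = 1681*(-1/15) = -1681/15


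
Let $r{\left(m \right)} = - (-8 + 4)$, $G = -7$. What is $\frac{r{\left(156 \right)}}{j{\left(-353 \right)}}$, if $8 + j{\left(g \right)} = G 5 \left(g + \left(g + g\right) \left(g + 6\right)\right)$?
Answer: $- \frac{4}{8562023} \approx -4.6718 \cdot 10^{-7}$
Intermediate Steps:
$r{\left(m \right)} = 4$ ($r{\left(m \right)} = \left(-1\right) \left(-4\right) = 4$)
$j{\left(g \right)} = -8 - 35 g - 70 g \left(6 + g\right)$ ($j{\left(g \right)} = -8 + \left(-7\right) 5 \left(g + \left(g + g\right) \left(g + 6\right)\right) = -8 - 35 \left(g + 2 g \left(6 + g\right)\right) = -8 - \left(35 g + 70 g \left(6 + g\right)\right) = -8 - 35 g - 70 g \left(6 + g\right)$)
$\frac{r{\left(156 \right)}}{j{\left(-353 \right)}} = \frac{4}{-8 - -160615 - 70 \left(-353\right)^{2}} = \frac{4}{-8 + 160615 - 8722630} = \frac{4}{-8562023} = 4 \left(- \frac{1}{8562023}\right) = - \frac{4}{8562023}$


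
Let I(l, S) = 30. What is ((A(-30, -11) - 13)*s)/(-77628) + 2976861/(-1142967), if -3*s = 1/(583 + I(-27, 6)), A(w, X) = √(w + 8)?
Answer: -141656805331861/54389186515188 + I*√22/142757892 ≈ -2.6045 + 3.2856e-8*I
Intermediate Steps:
A(w, X) = √(8 + w)
s = -1/1839 (s = -1/(3*(583 + 30)) = -⅓/613 = -⅓*1/613 = -1/1839 ≈ -0.00054377)
((A(-30, -11) - 13)*s)/(-77628) + 2976861/(-1142967) = ((√(8 - 30) - 13)*(-1/1839))/(-77628) + 2976861/(-1142967) = ((√(-22) - 13)*(-1/1839))*(-1/77628) + 2976861*(-1/1142967) = ((I*√22 - 13)*(-1/1839))*(-1/77628) - 992287/380989 = ((-13 + I*√22)*(-1/1839))*(-1/77628) - 992287/380989 = (13/1839 - I*√22/1839)*(-1/77628) - 992287/380989 = (-13/142757892 + I*√22/142757892) - 992287/380989 = -141656805331861/54389186515188 + I*√22/142757892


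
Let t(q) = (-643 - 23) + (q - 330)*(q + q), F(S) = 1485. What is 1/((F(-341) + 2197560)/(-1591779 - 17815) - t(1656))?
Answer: -1609594/7067803494369 ≈ -2.2774e-7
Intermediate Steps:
t(q) = -666 + 2*q*(-330 + q) (t(q) = -666 + (-330 + q)*(2*q) = -666 + 2*q*(-330 + q))
1/((F(-341) + 2197560)/(-1591779 - 17815) - t(1656)) = 1/((1485 + 2197560)/(-1591779 - 17815) - (-666 - 660*1656 + 2*1656²)) = 1/(2199045/(-1609594) - (-666 - 1092960 + 2*2742336)) = 1/(2199045*(-1/1609594) - (-666 - 1092960 + 5484672)) = 1/(-2199045/1609594 - 1*4391046) = 1/(-2199045/1609594 - 4391046) = 1/(-7067803494369/1609594) = -1609594/7067803494369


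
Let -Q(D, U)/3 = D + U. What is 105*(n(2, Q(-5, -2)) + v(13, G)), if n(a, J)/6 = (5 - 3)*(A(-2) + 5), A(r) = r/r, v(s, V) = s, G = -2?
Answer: 8925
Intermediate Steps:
Q(D, U) = -3*D - 3*U (Q(D, U) = -3*(D + U) = -3*D - 3*U)
A(r) = 1
n(a, J) = 72 (n(a, J) = 6*((5 - 3)*(1 + 5)) = 6*(2*6) = 6*12 = 72)
105*(n(2, Q(-5, -2)) + v(13, G)) = 105*(72 + 13) = 105*85 = 8925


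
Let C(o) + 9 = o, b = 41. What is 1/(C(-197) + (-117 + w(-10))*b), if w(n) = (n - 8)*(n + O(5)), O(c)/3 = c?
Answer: -1/8693 ≈ -0.00011504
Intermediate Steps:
O(c) = 3*c
C(o) = -9 + o
w(n) = (-8 + n)*(15 + n) (w(n) = (n - 8)*(n + 3*5) = (-8 + n)*(n + 15) = (-8 + n)*(15 + n))
1/(C(-197) + (-117 + w(-10))*b) = 1/((-9 - 197) + (-117 + (-120 + (-10)² + 7*(-10)))*41) = 1/(-206 + (-117 + (-120 + 100 - 70))*41) = 1/(-206 + (-117 - 90)*41) = 1/(-206 - 207*41) = 1/(-206 - 8487) = 1/(-8693) = -1/8693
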